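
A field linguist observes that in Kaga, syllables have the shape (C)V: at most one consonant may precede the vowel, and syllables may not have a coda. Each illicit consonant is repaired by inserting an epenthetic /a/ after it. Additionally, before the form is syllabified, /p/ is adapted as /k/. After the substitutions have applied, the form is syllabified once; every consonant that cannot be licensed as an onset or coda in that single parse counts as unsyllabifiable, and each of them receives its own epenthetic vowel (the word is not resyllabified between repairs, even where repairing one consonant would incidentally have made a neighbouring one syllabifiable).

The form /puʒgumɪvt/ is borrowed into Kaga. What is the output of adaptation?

Substitution: /p/ → /k/, giving /kuʒgumɪvt/.
The consonants /ʒ/, /v/, /t/ cannot be parsed into a legal (C)V syllable (no codas are permitted; onsets are limited to one consonant).
Inserting the epenthetic vowel yields /ʒ/ → /ʒa/, /v/ → /va/, /t/ → /ta/.

kuʒagumɪvata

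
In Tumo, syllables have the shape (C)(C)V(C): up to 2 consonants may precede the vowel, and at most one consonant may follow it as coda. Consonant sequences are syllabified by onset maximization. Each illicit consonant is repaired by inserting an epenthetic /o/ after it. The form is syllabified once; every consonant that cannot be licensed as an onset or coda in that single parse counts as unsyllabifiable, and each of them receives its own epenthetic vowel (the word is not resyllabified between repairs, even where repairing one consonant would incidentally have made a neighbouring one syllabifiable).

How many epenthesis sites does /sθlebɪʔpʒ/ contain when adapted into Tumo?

3

The unsyllabifiable consonants are /s/, /p/, /ʒ/; each receives one epenthetic vowel.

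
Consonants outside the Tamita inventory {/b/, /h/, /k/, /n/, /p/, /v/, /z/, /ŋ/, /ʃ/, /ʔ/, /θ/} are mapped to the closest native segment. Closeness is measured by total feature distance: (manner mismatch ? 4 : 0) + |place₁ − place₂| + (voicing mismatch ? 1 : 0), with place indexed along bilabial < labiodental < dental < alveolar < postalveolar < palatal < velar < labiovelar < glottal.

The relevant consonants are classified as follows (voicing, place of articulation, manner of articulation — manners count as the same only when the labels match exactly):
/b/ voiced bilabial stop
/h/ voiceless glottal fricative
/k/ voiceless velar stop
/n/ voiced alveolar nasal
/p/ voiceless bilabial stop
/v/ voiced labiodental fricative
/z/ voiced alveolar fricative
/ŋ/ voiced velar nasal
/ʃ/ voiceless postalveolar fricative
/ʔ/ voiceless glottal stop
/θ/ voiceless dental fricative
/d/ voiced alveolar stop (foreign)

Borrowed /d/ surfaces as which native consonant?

b

/b/ is closest: same manner (stop), place distance 3 (alveolar→bilabial), same voicing; total 3. Next closest is /k/ at distance 4.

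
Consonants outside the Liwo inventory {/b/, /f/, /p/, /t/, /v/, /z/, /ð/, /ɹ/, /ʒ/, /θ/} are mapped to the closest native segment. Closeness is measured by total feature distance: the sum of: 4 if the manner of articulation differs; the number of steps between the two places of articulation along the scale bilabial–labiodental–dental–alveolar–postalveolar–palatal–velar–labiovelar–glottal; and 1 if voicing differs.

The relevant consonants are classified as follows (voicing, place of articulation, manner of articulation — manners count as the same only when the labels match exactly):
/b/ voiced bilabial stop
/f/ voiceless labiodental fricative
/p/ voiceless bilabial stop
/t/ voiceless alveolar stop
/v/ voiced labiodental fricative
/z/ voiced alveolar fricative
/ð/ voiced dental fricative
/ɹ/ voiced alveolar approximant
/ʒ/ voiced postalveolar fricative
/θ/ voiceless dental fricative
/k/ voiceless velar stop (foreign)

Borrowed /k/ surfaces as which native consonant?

t

/t/ is closest: same manner (stop), place distance 3 (velar→alveolar), same voicing; total 3. Next closest is /p/ at distance 6.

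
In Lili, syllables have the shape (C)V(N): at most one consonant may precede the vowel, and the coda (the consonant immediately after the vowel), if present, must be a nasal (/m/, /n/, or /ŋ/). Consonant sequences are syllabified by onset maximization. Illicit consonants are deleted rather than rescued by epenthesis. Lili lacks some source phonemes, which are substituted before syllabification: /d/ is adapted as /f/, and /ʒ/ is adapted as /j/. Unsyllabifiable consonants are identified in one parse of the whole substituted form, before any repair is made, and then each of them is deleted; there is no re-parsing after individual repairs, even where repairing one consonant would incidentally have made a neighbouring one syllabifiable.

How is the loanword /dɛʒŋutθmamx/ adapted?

fɛŋumam

Substitution: /d/ → /f/, /ʒ/ → /j/, giving /fɛjŋutθmamx/.
Syllabifying with onset maximization leaves /j/, /t/, /θ/, /x/ stranded (only a nasal (/m/, /n/, or /ŋ/) is licensed in coda position; onsets are limited to one consonant).
Each unlicensed consonant is deleted: /j/, /t/, /θ/, /x/.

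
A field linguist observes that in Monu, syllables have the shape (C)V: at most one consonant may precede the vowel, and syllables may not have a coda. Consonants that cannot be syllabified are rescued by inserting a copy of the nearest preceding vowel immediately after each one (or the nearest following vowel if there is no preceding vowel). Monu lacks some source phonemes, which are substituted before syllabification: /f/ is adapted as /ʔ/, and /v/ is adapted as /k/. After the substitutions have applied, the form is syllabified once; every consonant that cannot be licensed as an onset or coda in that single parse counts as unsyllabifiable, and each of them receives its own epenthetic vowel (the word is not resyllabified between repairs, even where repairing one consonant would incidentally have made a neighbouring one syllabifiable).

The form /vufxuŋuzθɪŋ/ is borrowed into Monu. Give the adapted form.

Substitution: /v/ → /k/, /f/ → /ʔ/, giving /kuʔxuŋuzθɪŋ/.
The consonants /ʔ/, /z/, /ŋ/ cannot be parsed into a legal (C)V syllable (no codas are permitted; onsets are limited to one consonant).
Epenthesis after each stranded consonant: /ʔ/ → /ʔu/, /z/ → /zu/, /ŋ/ → /ŋɪ/.

kuʔuxuŋuzuθɪŋɪ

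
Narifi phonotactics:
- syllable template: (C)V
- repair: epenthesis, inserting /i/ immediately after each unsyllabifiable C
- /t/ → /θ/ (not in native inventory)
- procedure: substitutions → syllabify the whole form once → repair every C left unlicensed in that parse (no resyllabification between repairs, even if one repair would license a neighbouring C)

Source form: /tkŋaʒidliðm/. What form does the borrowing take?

Substitution: /t/ → /θ/, giving /θkŋaʒidliðm/.
Under (C)V, the unsyllabifiable consonants are /θ/, /k/, /d/, /ð/, /m/ (no codas are permitted; onsets are limited to one consonant).
Inserting the epenthetic vowel yields /θ/ → /θi/, /k/ → /ki/, /d/ → /di/, /ð/ → /ði/, /m/ → /mi/.

θikiŋaʒidiliðimi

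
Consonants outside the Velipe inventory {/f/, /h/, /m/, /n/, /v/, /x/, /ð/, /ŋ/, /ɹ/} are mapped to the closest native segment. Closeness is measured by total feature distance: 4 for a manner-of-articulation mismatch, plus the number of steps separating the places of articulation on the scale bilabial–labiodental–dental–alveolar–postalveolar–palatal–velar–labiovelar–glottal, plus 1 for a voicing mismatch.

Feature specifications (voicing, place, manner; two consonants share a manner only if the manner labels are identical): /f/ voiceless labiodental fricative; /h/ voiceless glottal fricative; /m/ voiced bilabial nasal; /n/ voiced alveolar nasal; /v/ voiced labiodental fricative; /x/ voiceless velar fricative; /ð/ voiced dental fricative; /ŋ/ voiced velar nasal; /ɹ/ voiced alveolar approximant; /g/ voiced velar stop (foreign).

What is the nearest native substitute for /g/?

ŋ

/ŋ/ is closest: manner differs (stop→nasal, +4), place distance 0 (velar→velar), same voicing; total 4. Next closest is /x/ at distance 5.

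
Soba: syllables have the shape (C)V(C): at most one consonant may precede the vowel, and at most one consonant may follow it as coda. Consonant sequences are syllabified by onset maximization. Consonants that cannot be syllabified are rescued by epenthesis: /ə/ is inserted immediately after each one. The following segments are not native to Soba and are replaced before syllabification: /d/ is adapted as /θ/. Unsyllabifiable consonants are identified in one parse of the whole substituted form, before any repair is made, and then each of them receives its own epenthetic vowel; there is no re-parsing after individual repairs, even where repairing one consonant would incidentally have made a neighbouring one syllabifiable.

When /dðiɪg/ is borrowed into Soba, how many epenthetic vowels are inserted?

After substitution the input is /θðiɪg/.
The unsyllabifiable consonants are /θ/; each receives one epenthetic vowel.

1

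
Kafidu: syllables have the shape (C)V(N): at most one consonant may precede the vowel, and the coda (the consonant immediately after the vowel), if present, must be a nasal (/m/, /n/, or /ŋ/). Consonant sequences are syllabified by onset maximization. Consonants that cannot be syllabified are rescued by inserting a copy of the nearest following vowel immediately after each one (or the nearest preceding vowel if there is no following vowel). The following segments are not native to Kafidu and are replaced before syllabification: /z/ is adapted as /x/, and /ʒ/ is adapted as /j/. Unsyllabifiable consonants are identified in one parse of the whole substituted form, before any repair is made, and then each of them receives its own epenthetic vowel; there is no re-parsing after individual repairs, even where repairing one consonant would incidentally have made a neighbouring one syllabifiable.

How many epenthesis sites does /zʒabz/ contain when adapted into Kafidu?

After substitution the input is /xjabx/.
The unsyllabifiable consonants are /x/, /b/, /x/; each receives one epenthetic vowel.

3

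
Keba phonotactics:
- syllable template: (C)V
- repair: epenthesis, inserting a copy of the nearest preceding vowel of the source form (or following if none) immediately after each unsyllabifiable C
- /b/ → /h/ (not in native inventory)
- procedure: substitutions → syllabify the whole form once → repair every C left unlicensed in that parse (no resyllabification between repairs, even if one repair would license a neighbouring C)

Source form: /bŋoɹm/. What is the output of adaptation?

hoŋoɹomo

Substitution: /b/ → /h/, giving /hŋoɹm/.
The consonants /h/, /ɹ/, /m/ cannot be parsed into a legal (C)V syllable (no codas are permitted; onsets are limited to one consonant).
Epenthesis after each stranded consonant: /h/ → /ho/, /ɹ/ → /ɹo/, /m/ → /mo/.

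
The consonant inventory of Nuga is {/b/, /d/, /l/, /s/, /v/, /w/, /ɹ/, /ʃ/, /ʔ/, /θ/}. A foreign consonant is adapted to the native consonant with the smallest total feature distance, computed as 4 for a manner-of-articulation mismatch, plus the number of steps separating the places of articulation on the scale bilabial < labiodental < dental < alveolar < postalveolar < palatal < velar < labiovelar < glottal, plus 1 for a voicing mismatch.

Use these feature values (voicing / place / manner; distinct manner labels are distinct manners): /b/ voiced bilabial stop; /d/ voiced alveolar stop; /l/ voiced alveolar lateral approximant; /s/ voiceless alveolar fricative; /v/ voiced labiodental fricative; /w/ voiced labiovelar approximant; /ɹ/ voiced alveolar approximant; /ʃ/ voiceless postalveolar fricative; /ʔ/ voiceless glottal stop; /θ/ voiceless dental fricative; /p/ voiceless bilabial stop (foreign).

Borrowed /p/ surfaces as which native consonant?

/b/ is closest: same manner (stop), place distance 0 (bilabial→bilabial), voicing differs (+1); total 1. Next closest is /d/ at distance 4.

b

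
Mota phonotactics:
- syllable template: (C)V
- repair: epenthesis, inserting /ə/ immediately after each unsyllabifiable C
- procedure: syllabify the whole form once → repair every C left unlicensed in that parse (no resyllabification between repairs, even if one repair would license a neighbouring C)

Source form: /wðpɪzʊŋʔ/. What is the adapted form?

wəðəpɪzʊŋəʔə

Under (C)V, the unsyllabifiable consonants are /w/, /ð/, /ŋ/, /ʔ/ (no codas are permitted; onsets are limited to one consonant).
Inserting the epenthetic vowel yields /w/ → /wə/, /ð/ → /ðə/, /ŋ/ → /ŋə/, /ʔ/ → /ʔə/.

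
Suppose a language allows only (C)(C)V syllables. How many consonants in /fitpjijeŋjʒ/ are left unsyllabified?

The consonants /t/, /ŋ/, /j/, /ʒ/ cannot be parsed into a legal (C)(C)V syllable (no codas are permitted; onsets may contain at most 2 consonants).

4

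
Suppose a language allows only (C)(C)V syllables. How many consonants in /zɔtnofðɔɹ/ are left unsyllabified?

1

Syllabifying with onset maximization leaves /ɹ/ stranded (no codas are permitted; onsets may contain at most 2 consonants).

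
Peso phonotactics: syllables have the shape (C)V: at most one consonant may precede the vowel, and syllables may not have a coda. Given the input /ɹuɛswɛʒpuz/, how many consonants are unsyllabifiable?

Syllabifying with onset maximization leaves /s/, /ʒ/, /z/ stranded (no codas are permitted; onsets are limited to one consonant).

3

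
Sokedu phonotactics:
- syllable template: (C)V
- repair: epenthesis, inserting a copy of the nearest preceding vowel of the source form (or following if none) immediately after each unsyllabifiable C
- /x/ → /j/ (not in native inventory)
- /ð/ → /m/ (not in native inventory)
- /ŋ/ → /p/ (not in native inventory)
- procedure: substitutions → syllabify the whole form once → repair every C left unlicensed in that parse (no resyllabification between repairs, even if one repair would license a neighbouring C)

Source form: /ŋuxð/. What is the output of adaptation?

pujumu

Substitution: /ŋ/ → /p/, /x/ → /j/, /ð/ → /m/, giving /pujm/.
Under (C)V, the unsyllabifiable consonants are /j/, /m/ (no codas are permitted; onsets are limited to one consonant).
Inserting the epenthetic vowel yields /j/ → /ju/, /m/ → /mu/.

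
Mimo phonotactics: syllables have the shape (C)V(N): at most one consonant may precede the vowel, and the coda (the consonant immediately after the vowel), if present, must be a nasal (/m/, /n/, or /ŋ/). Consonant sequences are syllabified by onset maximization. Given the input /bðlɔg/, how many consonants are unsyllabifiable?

The consonants /b/, /ð/, /g/ cannot be parsed into a legal (C)V(N) syllable (only a nasal (/m/, /n/, or /ŋ/) is licensed in coda position; onsets are limited to one consonant).

3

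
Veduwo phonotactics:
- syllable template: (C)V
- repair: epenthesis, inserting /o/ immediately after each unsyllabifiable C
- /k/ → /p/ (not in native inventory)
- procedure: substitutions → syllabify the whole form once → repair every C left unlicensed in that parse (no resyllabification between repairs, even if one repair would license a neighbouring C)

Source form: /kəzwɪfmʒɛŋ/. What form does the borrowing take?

pəzowɪfomoʒɛŋo

Substitution: /k/ → /p/, giving /pəzwɪfmʒɛŋ/.
The consonants /z/, /f/, /m/, /ŋ/ cannot be parsed into a legal (C)V syllable (no codas are permitted; onsets are limited to one consonant).
Each unlicensed consonant becomes the onset of a new syllable: /z/ → /zo/, /f/ → /fo/, /m/ → /mo/, /ŋ/ → /ŋo/.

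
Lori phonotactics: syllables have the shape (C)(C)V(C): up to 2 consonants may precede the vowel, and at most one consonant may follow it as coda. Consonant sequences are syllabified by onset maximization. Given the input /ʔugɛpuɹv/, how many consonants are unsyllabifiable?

The consonants /v/ cannot be parsed into a legal (C)(C)V(C) syllable (at most one coda consonant is licensed; onsets may contain at most 2 consonants).

1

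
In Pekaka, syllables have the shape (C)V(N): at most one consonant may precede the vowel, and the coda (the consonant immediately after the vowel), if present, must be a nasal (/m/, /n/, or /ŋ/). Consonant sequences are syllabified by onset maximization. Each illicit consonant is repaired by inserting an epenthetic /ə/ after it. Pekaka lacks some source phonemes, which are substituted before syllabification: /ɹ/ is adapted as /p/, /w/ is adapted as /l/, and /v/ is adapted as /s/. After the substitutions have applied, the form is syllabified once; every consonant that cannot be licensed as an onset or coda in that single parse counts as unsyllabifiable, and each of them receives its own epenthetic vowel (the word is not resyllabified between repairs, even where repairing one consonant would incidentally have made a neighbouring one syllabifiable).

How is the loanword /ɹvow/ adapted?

pəsolə

Substitution: /ɹ/ → /p/, /v/ → /s/, /w/ → /l/, giving /psol/.
The consonants /p/, /l/ cannot be parsed into a legal (C)V(N) syllable (only a nasal (/m/, /n/, or /ŋ/) is licensed in coda position; onsets are limited to one consonant).
Each unlicensed consonant becomes the onset of a new syllable: /p/ → /pə/, /l/ → /lə/.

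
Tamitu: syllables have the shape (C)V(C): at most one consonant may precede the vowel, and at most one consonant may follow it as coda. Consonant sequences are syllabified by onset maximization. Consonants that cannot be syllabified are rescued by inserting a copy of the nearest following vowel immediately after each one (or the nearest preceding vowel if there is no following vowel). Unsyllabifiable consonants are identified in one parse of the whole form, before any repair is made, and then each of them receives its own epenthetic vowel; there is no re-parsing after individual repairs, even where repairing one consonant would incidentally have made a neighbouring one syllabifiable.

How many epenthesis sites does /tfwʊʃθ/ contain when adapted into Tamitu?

3

The unsyllabifiable consonants are /t/, /f/, /θ/; each receives one epenthetic vowel.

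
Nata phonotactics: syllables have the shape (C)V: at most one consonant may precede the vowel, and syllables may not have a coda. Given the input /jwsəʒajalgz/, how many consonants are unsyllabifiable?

The consonants /j/, /w/, /l/, /g/, /z/ cannot be parsed into a legal (C)V syllable (no codas are permitted; onsets are limited to one consonant).

5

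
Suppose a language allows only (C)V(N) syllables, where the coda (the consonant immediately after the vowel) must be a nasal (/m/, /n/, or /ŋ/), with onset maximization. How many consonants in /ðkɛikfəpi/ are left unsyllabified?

2

Syllabifying with onset maximization leaves /ð/, /k/ stranded (only a nasal (/m/, /n/, or /ŋ/) is licensed in coda position; onsets are limited to one consonant).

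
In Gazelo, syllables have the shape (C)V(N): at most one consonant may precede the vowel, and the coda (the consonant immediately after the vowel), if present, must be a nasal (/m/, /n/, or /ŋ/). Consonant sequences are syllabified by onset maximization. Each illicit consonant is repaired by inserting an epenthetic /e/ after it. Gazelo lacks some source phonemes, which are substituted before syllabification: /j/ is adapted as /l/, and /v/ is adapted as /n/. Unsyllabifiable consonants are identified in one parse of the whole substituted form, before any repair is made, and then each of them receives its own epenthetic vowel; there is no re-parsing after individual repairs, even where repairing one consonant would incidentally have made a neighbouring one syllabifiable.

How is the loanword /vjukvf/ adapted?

nelukenefe

Substitution: /v/ → /n/, /j/ → /l/, giving /nluknf/.
Under (C)V(N), the unsyllabifiable consonants are /n/, /k/, /n/, /f/ (only a nasal (/m/, /n/, or /ŋ/) is licensed in coda position; onsets are limited to one consonant).
Each unlicensed consonant becomes the onset of a new syllable: /n/ → /ne/, /k/ → /ke/, /n/ → /ne/, /f/ → /fe/.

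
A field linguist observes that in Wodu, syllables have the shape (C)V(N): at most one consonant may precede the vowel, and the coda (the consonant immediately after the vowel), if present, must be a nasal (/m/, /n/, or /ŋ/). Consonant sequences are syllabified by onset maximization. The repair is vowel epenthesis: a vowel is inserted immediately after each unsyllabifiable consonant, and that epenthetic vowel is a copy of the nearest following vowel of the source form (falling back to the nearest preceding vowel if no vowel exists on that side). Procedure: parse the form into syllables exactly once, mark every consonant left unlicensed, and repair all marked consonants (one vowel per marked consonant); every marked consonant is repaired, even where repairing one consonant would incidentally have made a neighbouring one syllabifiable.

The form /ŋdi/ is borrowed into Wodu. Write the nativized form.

ŋidi

Under (C)V(N), the unsyllabifiable consonants are /ŋ/ (only a nasal (/m/, /n/, or /ŋ/) is licensed in coda position; onsets are limited to one consonant).
Inserting the epenthetic vowel yields /ŋ/ → /ŋi/.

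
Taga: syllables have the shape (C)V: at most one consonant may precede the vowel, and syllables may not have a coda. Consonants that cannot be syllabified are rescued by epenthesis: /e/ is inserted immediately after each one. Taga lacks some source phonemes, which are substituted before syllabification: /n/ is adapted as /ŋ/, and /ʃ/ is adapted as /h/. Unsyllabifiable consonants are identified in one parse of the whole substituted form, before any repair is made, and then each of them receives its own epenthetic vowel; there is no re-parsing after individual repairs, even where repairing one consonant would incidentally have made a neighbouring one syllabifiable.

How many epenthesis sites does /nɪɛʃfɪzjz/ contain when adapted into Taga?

After substitution the input is /ŋɪɛhfɪzjz/.
The unsyllabifiable consonants are /h/, /z/, /j/, /z/; each receives one epenthetic vowel.

4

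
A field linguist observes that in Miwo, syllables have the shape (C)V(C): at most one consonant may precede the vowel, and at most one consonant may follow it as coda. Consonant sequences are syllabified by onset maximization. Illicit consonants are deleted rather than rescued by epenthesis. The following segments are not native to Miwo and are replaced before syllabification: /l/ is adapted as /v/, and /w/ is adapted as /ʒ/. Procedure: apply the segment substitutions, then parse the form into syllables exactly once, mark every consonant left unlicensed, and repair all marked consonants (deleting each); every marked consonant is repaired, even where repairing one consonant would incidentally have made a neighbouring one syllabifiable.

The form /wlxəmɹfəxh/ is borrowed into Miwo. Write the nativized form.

xəmfəx

Substitution: /w/ → /ʒ/, /l/ → /v/, giving /ʒvxəmɹfəxh/.
The consonants /ʒ/, /v/, /ɹ/, /h/ cannot be parsed into a legal (C)V(C) syllable (at most one coda consonant is licensed; onsets are limited to one consonant).
Each unlicensed consonant is deleted: /ʒ/, /v/, /ɹ/, /h/.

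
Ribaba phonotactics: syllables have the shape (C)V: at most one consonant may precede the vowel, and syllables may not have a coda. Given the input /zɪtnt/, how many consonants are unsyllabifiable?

3

Under (C)V, the unsyllabifiable consonants are /t/, /n/, /t/ (no codas are permitted; onsets are limited to one consonant).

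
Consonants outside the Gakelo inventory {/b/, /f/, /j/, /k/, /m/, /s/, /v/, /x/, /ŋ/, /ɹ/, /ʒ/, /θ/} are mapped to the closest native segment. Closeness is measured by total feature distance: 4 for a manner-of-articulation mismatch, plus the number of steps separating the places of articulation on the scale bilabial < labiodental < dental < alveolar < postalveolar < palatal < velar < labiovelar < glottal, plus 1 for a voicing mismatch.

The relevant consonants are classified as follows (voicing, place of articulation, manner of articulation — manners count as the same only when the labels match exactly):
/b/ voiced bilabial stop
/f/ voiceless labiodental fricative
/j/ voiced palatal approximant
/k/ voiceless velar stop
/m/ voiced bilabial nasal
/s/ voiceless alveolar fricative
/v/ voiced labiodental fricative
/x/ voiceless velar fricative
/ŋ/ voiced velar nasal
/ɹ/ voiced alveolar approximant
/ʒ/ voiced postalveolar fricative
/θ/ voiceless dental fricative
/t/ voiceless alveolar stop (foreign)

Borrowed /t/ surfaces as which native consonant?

k

/k/ is closest: same manner (stop), place distance 3 (alveolar→velar), same voicing; total 3. Next closest is /b/ at distance 4.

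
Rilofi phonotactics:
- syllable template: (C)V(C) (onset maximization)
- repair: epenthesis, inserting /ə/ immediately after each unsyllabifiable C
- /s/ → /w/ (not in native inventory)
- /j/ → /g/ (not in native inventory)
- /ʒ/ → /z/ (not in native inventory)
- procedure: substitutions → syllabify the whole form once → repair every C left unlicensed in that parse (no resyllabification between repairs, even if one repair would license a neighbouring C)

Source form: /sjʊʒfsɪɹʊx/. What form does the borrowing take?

Substitution: /s/ → /w/, /j/ → /g/, /ʒ/ → /z/, giving /wgʊzfwɪɹʊx/.
Under (C)V(C), the unsyllabifiable consonants are /w/, /f/ (at most one coda consonant is licensed; onsets are limited to one consonant).
Epenthesis after each stranded consonant: /w/ → /wə/, /f/ → /fə/.

wəgʊzfəwɪɹʊx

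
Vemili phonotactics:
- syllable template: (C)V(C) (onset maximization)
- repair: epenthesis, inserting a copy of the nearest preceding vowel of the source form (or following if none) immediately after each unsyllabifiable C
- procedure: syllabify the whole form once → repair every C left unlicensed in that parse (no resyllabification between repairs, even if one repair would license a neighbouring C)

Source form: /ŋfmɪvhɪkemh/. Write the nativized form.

ŋɪfɪmɪvhɪkemhe

The consonants /ŋ/, /f/, /h/ cannot be parsed into a legal (C)V(C) syllable (at most one coda consonant is licensed; onsets are limited to one consonant).
Epenthesis after each stranded consonant: /ŋ/ → /ŋɪ/, /f/ → /fɪ/, /h/ → /he/.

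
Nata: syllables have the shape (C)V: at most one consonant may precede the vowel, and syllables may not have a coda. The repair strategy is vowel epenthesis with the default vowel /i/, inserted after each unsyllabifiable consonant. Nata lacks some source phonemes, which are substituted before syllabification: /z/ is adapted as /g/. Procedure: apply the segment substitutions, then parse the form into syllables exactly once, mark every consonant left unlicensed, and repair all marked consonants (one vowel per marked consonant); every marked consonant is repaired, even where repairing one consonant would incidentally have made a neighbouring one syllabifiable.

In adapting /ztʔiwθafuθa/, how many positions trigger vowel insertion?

After substitution the input is /gtʔiwθafuθa/.
The unsyllabifiable consonants are /g/, /t/, /w/; each receives one epenthetic vowel.

3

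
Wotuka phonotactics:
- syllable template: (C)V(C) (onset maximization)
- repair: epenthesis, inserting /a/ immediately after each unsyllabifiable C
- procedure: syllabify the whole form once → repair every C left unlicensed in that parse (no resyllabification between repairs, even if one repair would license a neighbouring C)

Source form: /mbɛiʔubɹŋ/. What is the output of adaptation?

The consonants /m/, /ɹ/, /ŋ/ cannot be parsed into a legal (C)V(C) syllable (at most one coda consonant is licensed; onsets are limited to one consonant).
Each unlicensed consonant becomes the onset of a new syllable: /m/ → /ma/, /ɹ/ → /ɹa/, /ŋ/ → /ŋa/.

mabɛiʔubɹaŋa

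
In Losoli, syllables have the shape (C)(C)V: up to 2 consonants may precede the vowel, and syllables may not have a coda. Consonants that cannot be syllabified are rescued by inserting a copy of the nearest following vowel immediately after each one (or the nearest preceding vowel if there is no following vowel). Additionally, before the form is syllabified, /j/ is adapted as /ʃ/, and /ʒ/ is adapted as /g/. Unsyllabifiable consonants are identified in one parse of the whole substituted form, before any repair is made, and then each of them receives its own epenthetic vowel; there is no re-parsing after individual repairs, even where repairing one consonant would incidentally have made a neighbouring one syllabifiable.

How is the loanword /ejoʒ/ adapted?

eʃogo

Substitution: /j/ → /ʃ/, /ʒ/ → /g/, giving /eʃog/.
The consonants /g/ cannot be parsed into a legal (C)(C)V syllable (no codas are permitted; onsets may contain at most 2 consonants).
Each unlicensed consonant becomes the onset of a new syllable: /g/ → /go/.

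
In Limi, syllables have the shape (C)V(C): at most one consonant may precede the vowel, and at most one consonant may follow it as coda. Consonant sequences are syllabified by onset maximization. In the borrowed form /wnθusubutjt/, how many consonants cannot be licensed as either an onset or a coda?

4

Syllabifying with onset maximization leaves /w/, /n/, /j/, /t/ stranded (at most one coda consonant is licensed; onsets are limited to one consonant).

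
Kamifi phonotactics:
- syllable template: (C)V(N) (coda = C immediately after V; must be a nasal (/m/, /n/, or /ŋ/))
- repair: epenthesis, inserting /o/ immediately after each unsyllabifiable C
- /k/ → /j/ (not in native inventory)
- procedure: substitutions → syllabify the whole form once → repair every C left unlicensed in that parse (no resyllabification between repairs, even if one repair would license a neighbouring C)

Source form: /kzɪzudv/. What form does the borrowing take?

Substitution: /k/ → /j/, giving /jzɪzudv/.
Under (C)V(N), the unsyllabifiable consonants are /j/, /d/, /v/ (only a nasal (/m/, /n/, or /ŋ/) is licensed in coda position; onsets are limited to one consonant).
Each unlicensed consonant becomes the onset of a new syllable: /j/ → /jo/, /d/ → /do/, /v/ → /vo/.

jozɪzudovo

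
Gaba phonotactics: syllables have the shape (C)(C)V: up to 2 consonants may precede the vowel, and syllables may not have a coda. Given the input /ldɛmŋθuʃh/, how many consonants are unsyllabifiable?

Under (C)(C)V, the unsyllabifiable consonants are /m/, /ʃ/, /h/ (no codas are permitted; onsets may contain at most 2 consonants).

3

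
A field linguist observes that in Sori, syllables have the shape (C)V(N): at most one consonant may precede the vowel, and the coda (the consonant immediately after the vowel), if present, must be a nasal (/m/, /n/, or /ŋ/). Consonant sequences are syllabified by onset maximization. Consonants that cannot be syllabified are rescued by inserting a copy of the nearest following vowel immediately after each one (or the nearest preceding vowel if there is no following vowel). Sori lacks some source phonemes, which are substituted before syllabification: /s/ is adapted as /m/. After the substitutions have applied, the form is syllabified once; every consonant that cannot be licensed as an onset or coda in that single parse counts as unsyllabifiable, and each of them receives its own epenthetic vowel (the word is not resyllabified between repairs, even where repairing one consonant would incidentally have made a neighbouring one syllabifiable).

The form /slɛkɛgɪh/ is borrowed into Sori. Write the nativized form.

Substitution: /s/ → /m/, giving /mlɛkɛgɪh/.
Syllabifying with onset maximization leaves /m/, /h/ stranded (only a nasal (/m/, /n/, or /ŋ/) is licensed in coda position; onsets are limited to one consonant).
Epenthesis after each stranded consonant: /m/ → /mɛ/, /h/ → /hɪ/.

mɛlɛkɛgɪhɪ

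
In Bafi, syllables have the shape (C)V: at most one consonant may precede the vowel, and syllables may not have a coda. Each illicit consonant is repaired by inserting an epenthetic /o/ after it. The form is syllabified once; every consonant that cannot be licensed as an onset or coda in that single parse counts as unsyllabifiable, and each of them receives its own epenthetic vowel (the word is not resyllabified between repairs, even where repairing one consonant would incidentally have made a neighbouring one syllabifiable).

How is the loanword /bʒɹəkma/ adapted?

boʒoɹəkoma

Under (C)V, the unsyllabifiable consonants are /b/, /ʒ/, /k/ (no codas are permitted; onsets are limited to one consonant).
Each unlicensed consonant becomes the onset of a new syllable: /b/ → /bo/, /ʒ/ → /ʒo/, /k/ → /ko/.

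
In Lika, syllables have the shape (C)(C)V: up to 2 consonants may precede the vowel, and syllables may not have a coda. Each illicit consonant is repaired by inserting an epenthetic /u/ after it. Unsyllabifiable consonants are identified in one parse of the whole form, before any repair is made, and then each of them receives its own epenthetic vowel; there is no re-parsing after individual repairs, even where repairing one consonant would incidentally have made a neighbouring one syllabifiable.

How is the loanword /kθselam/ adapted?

kuθselamu

Syllabifying with onset maximization leaves /k/, /m/ stranded (no codas are permitted; onsets may contain at most 2 consonants).
Each unlicensed consonant becomes the onset of a new syllable: /k/ → /ku/, /m/ → /mu/.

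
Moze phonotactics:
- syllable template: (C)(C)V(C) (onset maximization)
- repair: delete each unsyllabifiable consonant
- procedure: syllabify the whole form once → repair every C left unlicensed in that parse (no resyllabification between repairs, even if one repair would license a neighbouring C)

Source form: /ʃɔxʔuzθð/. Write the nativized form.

ʃɔxʔuz

Syllabifying with onset maximization leaves /θ/, /ð/ stranded (at most one coda consonant is licensed; onsets may contain at most 2 consonants).
Each unlicensed consonant is deleted: /θ/, /ð/.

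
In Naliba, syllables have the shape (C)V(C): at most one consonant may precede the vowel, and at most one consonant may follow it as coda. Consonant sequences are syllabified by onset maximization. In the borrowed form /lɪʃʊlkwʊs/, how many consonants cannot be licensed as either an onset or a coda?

1

Syllabifying with onset maximization leaves /k/ stranded (at most one coda consonant is licensed; onsets are limited to one consonant).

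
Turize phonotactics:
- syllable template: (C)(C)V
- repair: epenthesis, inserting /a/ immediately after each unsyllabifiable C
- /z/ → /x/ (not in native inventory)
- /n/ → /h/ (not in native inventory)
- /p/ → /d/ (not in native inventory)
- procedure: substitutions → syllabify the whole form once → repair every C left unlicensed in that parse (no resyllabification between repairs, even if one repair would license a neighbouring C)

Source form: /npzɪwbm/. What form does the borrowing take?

hadxɪwabama

Substitution: /n/ → /h/, /p/ → /d/, /z/ → /x/, giving /hdxɪwbm/.
The consonants /h/, /w/, /b/, /m/ cannot be parsed into a legal (C)(C)V syllable (no codas are permitted; onsets may contain at most 2 consonants).
Inserting the epenthetic vowel yields /h/ → /ha/, /w/ → /wa/, /b/ → /ba/, /m/ → /ma/.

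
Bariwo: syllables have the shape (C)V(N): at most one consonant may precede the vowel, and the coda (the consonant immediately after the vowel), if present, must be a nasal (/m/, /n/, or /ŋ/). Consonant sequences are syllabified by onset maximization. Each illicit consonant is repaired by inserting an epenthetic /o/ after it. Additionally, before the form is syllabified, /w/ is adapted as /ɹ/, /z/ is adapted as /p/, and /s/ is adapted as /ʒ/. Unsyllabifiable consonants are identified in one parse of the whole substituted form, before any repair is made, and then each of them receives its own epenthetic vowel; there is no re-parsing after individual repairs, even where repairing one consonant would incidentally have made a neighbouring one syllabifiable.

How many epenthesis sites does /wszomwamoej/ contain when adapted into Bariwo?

After substitution the input is /ɹʒpomɹamoej/.
The unsyllabifiable consonants are /ɹ/, /ʒ/, /j/; each receives one epenthetic vowel.

3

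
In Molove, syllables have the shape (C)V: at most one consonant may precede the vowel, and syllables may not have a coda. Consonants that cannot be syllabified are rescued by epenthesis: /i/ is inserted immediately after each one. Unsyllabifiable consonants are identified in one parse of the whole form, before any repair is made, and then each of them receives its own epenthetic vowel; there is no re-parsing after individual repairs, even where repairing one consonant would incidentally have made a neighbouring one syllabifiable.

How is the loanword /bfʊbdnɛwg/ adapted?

Under (C)V, the unsyllabifiable consonants are /b/, /b/, /d/, /w/, /g/ (no codas are permitted; onsets are limited to one consonant).
Epenthesis after each stranded consonant: /b/ → /bi/, /b/ → /bi/, /d/ → /di/, /w/ → /wi/, /g/ → /gi/.

bifʊbidinɛwigi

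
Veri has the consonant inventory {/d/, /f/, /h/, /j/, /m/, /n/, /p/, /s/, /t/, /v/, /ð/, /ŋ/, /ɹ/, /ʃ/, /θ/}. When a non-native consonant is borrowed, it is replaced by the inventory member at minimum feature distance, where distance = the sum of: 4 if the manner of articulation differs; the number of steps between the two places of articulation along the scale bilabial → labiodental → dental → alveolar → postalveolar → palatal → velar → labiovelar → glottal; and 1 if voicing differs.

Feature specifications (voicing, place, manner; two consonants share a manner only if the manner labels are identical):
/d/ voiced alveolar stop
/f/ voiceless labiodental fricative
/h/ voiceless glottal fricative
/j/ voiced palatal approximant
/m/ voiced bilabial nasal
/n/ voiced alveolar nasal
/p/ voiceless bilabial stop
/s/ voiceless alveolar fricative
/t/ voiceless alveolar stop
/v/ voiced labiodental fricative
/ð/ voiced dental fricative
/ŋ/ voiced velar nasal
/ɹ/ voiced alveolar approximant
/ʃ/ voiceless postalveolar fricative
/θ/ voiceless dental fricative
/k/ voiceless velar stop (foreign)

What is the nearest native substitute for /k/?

/t/ is closest: same manner (stop), place distance 3 (velar→alveolar), same voicing; total 3. Next closest is /d/ at distance 4.

t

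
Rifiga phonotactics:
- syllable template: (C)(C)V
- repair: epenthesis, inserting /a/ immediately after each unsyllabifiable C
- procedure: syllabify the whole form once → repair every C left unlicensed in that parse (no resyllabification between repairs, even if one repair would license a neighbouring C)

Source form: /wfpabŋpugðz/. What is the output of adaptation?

wafpabaŋpugaðaza

Syllabifying with onset maximization leaves /w/, /b/, /g/, /ð/, /z/ stranded (no codas are permitted; onsets may contain at most 2 consonants).
Inserting the epenthetic vowel yields /w/ → /wa/, /b/ → /ba/, /g/ → /ga/, /ð/ → /ða/, /z/ → /za/.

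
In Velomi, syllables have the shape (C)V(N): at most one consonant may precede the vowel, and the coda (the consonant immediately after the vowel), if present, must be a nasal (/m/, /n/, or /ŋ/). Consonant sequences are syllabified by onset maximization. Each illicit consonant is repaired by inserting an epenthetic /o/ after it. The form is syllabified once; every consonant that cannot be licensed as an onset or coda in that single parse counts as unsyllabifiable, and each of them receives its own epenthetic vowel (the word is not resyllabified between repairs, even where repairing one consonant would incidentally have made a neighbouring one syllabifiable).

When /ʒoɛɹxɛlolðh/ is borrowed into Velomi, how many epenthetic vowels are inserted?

4

The unsyllabifiable consonants are /ɹ/, /l/, /ð/, /h/; each receives one epenthetic vowel.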